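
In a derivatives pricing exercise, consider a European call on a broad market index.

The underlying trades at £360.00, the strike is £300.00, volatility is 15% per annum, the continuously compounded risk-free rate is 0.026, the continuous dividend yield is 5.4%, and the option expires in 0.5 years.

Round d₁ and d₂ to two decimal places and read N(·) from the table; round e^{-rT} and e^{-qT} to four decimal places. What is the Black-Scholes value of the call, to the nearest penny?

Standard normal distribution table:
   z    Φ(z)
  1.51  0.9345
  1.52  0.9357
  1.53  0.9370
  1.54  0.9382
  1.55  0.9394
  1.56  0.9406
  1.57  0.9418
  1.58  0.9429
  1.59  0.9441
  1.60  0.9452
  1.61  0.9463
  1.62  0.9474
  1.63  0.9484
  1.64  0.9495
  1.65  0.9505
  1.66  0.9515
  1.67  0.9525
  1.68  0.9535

σ√T = 0.15·√0.5 = 0.1061
d₁ = [ln(360/300) + (0.026 − 0.054 + 0.15²/2)·0.5] / 0.1061 = [0.1823 − 0.0084] / 0.1061 = 1.6400 which rounds to 1.64
d₂ = d₁ − σ√T = 1.6400 − 0.1061 = 1.5339 which rounds to 1.53
e^(−qT) = e^(−0.054·0.5) = 0.9734;  e^(−rT) = e^(−0.026·0.5) = 0.9871
C = 360·0.9734·N(1.64) − 300·0.9871·N(1.53) = 360·0.9734·0.9495 − 300·0.9871·0.9370 = 332.7276 − 277.4738 = 55.2538

£55.25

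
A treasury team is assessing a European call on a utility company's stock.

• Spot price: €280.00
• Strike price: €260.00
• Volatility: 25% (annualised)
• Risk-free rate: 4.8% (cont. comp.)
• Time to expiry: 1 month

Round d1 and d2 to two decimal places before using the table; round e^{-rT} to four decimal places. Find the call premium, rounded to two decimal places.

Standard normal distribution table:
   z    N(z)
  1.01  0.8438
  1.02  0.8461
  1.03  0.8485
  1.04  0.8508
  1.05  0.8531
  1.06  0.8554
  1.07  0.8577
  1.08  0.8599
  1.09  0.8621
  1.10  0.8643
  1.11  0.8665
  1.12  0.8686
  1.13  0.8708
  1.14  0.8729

σ√T = 0.25 × 0.2887 = 0.0722
ln(S/K) + (r + σ²/2)T = ln(280/260) + (0.048 + 0.25²/2)·0.08333 = 0.0741 + 0.0066 = 0.0807
d₁ = 0.0807 / 0.0722 = 1.1184 which rounds to 1.12
d₂ = d₁ − σ√T = 1.1184 − 0.0722 = 1.0462 which rounds to 1.05
exp(−rT) = exp(−0.048·0.08333) = 0.9960
N(d₁) = N(1.12) = 0.8686;  N(d₂) = N(1.05) = 0.8531
C = 280·0.8686 − 260·0.9960·0.8531 = 243.2080 − 220.9188 = 22.2892

€22.29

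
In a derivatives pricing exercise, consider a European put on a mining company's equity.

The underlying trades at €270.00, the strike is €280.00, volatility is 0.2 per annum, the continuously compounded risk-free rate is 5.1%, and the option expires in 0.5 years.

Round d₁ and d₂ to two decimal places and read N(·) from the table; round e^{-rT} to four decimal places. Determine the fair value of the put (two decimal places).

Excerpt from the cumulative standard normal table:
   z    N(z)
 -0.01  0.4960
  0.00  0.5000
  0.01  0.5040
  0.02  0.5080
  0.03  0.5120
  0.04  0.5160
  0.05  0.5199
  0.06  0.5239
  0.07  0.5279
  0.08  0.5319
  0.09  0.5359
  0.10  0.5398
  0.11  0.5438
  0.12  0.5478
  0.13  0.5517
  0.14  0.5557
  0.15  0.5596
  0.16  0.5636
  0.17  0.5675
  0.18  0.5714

σ√T = 0.2 × 0.7071 = 0.1414
d₁ = [ln(270/280) + (0.051 + 0.2²/2)·0.5] / 0.1414 = [-0.0364 + 0.0355] / 0.1414 = -0.0061 ⇒ -0.01
d₂ = d₁ − σ√T = -0.0061 − 0.1414 = -0.1476 ⇒ -0.15
e^(−rT) = e^(−0.051·0.5) = 0.9748
N(−d₂) = N(0.15) = 0.5596;  N(−d₁) = N(0.01) = 0.5040
P = 280·0.9748·0.5596 − 270·0.5040 = 152.7395 − 136.0800 = 16.6595

€16.66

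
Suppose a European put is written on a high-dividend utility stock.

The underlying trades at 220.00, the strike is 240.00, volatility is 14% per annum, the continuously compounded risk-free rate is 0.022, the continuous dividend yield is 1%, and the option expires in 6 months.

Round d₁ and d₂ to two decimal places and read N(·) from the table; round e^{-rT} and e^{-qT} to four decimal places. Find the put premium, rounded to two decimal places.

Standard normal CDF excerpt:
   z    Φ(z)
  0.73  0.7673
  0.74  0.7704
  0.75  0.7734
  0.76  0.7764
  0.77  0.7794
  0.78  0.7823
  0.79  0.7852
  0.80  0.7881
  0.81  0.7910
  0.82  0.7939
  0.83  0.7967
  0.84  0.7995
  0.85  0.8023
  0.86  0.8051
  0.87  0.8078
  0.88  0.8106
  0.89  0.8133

σ√T = 0.14·√0.5 = 0.0990
d₁ = [ln(220/240) + (0.022 − 0.01 + 0.14²/2)·0.5] / 0.0990 = [-0.0870 + 0.0109] / 0.0990 = -0.7688 → -0.77
d₂ = d₁ − σ√T = -0.7688 − 0.0990 = -0.8678 → -0.87
e^(−qT) = e^(−0.01·0.5) = 0.9950;  e^(−rT) = e^(−0.022·0.5) = 0.9891
N(−d₂) = N(0.87) = 0.8078;  N(−d₁) = N(0.77) = 0.7794
P = 240·0.9891·0.8078 − 220·0.9950·0.7794 = 191.7588 − 170.6107 = 21.1481

21.15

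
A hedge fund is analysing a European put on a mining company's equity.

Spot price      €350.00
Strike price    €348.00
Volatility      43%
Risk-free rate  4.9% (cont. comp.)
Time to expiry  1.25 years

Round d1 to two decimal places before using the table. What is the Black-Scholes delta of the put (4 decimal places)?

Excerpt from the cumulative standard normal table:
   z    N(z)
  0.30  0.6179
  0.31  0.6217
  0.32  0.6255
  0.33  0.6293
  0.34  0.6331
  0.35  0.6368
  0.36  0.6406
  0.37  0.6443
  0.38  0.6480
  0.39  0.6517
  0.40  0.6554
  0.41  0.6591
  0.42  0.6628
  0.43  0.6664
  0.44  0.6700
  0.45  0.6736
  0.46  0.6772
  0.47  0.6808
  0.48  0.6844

-0.3520

T = 1.25;  σ√T = 0.4808
ln(S/K) + (r + σ²/2)T = ln(350/348) + (0.049 + 0.43²/2)·1.25 = 0.0057 + 0.1768 = 0.1825
d₁ = 0.1825 / 0.4808 = 0.3797 which rounds to 0.38
N(d₁) = N(0.38) = 0.6480
Δ_put = N(d₁) − 1 = 0.6480 − 1 = -0.3520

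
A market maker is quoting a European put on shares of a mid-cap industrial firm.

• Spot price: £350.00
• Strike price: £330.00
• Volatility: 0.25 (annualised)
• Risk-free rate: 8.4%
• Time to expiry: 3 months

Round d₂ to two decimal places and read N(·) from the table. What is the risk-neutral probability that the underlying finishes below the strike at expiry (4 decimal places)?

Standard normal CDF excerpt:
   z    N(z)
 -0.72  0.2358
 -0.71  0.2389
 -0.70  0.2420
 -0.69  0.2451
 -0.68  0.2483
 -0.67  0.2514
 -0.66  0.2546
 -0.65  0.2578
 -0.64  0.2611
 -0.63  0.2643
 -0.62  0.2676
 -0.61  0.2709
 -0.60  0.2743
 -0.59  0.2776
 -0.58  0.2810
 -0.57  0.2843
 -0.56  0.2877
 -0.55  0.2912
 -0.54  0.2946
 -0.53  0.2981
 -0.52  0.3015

σ√T = 0.25 × 0.5000 = 0.1250
d₁ = [ln(350/330) + (0.084 + 0.25²/2)·0.25] / 0.1250 = [0.0588 + 0.0288] / 0.1250 = 0.7012 which rounds to 0.70
d₂ = d₁ − σ√T = 0.7012 − 0.1250 = 0.5762 which rounds to 0.58
Pr(exercise) under Q = N(−d₂) = N(-0.58) = 0.2810

0.2810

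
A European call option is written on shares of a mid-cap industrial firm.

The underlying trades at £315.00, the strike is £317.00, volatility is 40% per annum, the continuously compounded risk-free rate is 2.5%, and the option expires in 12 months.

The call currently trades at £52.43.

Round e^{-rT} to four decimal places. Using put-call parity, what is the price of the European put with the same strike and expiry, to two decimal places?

£46.60

e^(−rT) = e^(−0.025·1) = 0.9753
Put-call parity: C − P = S − K·e^(−rT) = 315 − 317·0.9753 = 315 − 309.1701 = 5.8299
P = C − (C − P) = 52.43 − (5.8299) = 46.6001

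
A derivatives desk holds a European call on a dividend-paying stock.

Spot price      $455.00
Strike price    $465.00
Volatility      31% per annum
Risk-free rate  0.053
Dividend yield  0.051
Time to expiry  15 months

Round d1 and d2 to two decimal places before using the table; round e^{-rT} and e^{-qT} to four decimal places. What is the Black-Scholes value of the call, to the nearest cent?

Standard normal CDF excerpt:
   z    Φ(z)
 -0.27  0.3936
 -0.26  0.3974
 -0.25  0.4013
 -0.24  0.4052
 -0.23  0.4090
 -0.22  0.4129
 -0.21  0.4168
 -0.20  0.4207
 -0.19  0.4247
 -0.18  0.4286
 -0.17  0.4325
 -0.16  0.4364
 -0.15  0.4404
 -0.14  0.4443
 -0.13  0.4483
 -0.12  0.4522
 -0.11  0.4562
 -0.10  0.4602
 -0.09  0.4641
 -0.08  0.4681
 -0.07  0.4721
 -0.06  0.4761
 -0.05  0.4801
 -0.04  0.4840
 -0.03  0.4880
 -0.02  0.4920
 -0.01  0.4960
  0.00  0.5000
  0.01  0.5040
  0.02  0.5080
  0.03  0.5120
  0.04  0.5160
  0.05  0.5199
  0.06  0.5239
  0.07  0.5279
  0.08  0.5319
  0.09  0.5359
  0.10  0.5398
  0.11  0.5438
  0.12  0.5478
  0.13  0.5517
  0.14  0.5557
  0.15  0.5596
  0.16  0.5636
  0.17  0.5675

T = 1.25;  σ√T = 0.3466
d₁ = [ln(455/465) + (0.053 − 0.051 + ½·0.31²)·1.25] / (σ√T) = (-0.0217 + 0.0626) / 0.3466 = 0.1178 ⇒ 0.12
d₂ = 0.1178 − 0.3466 = -0.2288 ⇒ -0.23
exp(−qT) = exp(−0.051·1.25) = 0.9382;  exp(−rT) = exp(−0.053·1.25) = 0.9359
N(d₁) = N(0.12) = 0.5478;  N(d₂) = N(-0.23) = 0.4090
C = 455·0.9382·0.5478 − 465·0.9359·0.4090 = 233.8454 − 177.9941 = 55.8513

$55.85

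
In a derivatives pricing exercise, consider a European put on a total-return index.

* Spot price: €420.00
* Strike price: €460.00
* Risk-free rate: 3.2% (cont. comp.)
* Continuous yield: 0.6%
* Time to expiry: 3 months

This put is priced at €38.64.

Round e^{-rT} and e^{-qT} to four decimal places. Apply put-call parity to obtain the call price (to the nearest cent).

€1.69

e^(−qT) = e^(−0.006·0.25) = 0.9985;  e^(−rT) = e^(−0.032·0.25) = 0.9920
Put-call parity: C − P = S·e^(−qT) − K·e^(−rT) = 420·0.9985 − 460·0.9920 = 419.3700 − 456.3200 = -36.9500
C = P + (C − P) = 38.64 + (-36.9500) = 1.6900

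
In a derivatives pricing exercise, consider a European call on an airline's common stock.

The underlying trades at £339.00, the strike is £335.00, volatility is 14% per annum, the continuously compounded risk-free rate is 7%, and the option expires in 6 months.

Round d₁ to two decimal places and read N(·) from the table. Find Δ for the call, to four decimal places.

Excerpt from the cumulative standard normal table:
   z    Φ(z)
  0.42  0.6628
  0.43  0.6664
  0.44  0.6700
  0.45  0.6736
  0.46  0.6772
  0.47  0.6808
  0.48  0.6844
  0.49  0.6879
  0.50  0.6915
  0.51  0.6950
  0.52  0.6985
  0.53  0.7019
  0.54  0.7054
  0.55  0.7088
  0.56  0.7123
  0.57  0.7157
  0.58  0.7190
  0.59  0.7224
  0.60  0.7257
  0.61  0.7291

σ√T = 0.14 × 0.7071 = 0.0990
ln(S/K) + (r + σ²/2)T = ln(339/335) + (0.07 + 0.14²/2)·0.5 = 0.0119 + 0.0399 = 0.0518
d₁ = 0.0518 / 0.0990 = 0.5230 → 0.52
N(d₁) = N(0.52) = 0.6985
Δ_call = N(d₁) = 0.6985

0.6985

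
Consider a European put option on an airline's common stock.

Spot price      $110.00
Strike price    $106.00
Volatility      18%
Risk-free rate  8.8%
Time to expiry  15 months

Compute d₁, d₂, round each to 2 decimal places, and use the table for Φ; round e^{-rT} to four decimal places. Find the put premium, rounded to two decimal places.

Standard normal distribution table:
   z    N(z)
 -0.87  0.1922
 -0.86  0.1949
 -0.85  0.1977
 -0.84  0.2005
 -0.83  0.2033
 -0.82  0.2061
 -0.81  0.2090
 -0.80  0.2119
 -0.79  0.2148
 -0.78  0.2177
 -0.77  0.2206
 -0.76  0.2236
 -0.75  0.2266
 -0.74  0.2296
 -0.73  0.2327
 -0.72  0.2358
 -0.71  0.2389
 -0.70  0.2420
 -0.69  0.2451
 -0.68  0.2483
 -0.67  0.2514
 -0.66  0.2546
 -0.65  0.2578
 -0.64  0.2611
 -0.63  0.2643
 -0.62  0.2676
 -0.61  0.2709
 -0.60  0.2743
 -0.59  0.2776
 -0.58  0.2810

$2.73

T = 1.25;  σ√T = 0.2012
d₁ = [ln(110/106) + (0.088 + 0.18²/2)·1.25] / 0.2012 = [0.0370 + 0.1302] / 0.2012 = 0.8313 → 0.83
d₂ = d₁ − σ√T = 0.8313 − 0.2012 = 0.6300 → 0.63
e^(−rT) = e^(−0.088·1.25) = 0.8958
N(−d₂) = N(-0.63) = 0.2643;  N(−d₁) = N(-0.83) = 0.2033
P = 106·0.8958·0.2643 − 110·0.2033 = 25.0966 − 22.3630 = 2.7336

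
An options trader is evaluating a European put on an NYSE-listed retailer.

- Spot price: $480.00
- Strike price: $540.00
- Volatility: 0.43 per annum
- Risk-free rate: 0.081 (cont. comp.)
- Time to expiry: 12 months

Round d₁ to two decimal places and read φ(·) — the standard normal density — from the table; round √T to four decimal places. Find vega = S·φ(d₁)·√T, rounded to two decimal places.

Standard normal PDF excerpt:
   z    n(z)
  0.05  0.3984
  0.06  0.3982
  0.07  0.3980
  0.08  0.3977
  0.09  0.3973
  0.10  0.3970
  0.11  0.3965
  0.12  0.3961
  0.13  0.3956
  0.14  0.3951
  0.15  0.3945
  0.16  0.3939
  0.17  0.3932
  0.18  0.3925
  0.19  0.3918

T = 1;  σ√T = 0.4300
d₁ = [ln(480/540) + (0.081 + 0.43²/2)·1] / 0.4300 = [-0.1178 + 0.1734] / 0.4300 = 0.1295 ≈ 0.13
√T = √1 = 1.0000
φ(d₁) = φ(0.13) = 0.3956
vega = S·φ(d₁)·√T = 480·0.3956·1.0000 = 189.8880
(The call has the same vega.)

189.89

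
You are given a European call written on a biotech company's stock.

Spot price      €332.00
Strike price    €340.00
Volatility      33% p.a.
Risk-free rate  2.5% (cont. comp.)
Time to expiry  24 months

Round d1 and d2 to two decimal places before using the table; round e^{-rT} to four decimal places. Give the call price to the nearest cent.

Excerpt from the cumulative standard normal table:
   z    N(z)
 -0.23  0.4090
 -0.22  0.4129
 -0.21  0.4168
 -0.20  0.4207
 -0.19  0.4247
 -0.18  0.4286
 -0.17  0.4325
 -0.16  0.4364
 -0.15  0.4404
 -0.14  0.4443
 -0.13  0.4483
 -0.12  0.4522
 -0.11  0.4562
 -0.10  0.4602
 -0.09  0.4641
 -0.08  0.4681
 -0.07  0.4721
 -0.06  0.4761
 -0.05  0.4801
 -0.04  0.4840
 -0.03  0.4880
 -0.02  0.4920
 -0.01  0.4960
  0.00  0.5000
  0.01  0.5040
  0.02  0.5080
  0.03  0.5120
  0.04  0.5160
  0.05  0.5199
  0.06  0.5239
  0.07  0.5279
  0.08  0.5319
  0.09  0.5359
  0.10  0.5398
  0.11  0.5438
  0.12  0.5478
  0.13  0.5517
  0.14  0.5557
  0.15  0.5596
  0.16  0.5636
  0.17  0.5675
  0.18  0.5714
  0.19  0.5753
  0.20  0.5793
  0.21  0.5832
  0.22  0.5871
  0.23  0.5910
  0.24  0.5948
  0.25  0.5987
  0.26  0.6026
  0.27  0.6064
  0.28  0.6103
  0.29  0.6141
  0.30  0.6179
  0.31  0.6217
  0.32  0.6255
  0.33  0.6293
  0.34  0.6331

σ√T = 0.33·√2 = 0.4667
d₁ = [ln(332/340) + (0.025 + 0.33²/2)·2] / 0.4667 = [-0.0238 + 0.1589] / 0.4667 = 0.2895 → 0.29
d₂ = d₁ − σ√T = 0.2895 − 0.4667 = -0.1772 → -0.18
exp(−rT) = exp(−0.025·2) = 0.9512
C = 332·N(0.29) − 340·0.9512·N(-0.18) = 332·0.6141 − 340·0.9512·0.4286 = 203.8812 − 138.6127 = 65.2685

€65.27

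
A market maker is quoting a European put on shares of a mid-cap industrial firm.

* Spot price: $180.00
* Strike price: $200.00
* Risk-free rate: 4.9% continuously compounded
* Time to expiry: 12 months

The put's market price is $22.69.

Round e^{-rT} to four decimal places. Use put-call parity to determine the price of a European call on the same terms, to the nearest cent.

$12.25

exp(−rT) = exp(−0.049·1) = 0.9522
Put-call parity: C − P = S − K·e^(−rT) = 180 − 200·0.9522 = 180 − 190.4400 = -10.4400
C = P + (C − P) = 22.69 + (-10.4400) = 12.2500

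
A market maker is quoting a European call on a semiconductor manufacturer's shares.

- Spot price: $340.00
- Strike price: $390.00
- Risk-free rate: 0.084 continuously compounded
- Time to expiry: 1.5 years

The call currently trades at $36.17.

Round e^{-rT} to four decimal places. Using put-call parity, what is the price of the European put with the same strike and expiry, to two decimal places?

exp(−rT) = exp(−0.084·1.5) = 0.8816
Put-call parity: C − P = S − K·e^(−rT) = 340 − 390·0.8816 = 340 − 343.8240 = -3.8240
P = C − (C − P) = 36.17 − (-3.8240) = 39.9940

$39.99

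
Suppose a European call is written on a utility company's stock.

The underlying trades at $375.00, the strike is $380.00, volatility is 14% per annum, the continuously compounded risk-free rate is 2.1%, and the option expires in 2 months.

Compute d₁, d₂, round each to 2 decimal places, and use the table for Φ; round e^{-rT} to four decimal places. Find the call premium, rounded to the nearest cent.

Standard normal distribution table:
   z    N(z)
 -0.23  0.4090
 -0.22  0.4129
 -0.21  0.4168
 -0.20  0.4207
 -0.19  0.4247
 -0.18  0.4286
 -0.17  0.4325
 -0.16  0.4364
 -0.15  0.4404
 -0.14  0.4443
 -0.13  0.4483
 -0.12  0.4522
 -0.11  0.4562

$7.31

T = 0.1667;  σ√T = 0.0572
d₁ = [ln(375/380) + (0.021 + ½·0.14²)·0.1667] / (σ√T) = (-0.0132 + 0.0051) / 0.0572 = -0.1419 ≈ -0.14
d₂ = -0.1419 − 0.0572 = -0.1991 ≈ -0.20
e^(−rT) = e^(−0.021·0.1667) = 0.9965
N(d₁) = N(-0.14) = 0.4443;  N(d₂) = N(-0.20) = 0.4207
C = 375·0.4443 − 380·0.9965·0.4207 = 166.6125 − 159.3065 = 7.3060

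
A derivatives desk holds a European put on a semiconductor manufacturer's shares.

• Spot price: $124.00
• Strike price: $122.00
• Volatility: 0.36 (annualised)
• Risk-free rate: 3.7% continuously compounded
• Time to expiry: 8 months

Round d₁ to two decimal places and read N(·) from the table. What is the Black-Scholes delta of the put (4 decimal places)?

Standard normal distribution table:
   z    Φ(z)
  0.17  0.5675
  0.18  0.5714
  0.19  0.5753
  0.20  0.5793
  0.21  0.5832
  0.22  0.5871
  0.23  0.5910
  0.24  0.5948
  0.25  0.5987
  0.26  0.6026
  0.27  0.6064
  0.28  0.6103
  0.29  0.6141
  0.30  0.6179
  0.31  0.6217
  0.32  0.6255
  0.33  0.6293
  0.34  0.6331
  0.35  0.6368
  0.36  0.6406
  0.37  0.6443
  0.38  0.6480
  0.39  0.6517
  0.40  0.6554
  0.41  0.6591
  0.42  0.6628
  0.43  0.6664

T = 0.6667;  σ√T = 0.2939
ln(S/K) + (r + σ²/2)T = ln(124/122) + (0.037 + 0.36²/2)·0.6667 = 0.0163 + 0.0679 = 0.0841
d₁ = 0.0841 / 0.2939 = 0.2862 ⇒ 0.29
N(d₁) = N(0.29) = 0.6141
Δ_put = N(d₁) − 1 = 0.6141 − 1 = -0.3859

-0.3859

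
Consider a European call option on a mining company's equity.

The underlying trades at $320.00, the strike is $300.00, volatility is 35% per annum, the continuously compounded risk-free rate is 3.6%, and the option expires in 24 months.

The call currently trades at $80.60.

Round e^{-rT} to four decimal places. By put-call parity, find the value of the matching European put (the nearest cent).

e^(−rT) = e^(−0.036·2) = 0.9305
Put-call parity: C − P = S − K·e^(−rT) = 320 − 300·0.9305 = 320 − 279.1500 = 40.8500
P = C − (C − P) = 80.60 − (40.8500) = 39.7500

$39.75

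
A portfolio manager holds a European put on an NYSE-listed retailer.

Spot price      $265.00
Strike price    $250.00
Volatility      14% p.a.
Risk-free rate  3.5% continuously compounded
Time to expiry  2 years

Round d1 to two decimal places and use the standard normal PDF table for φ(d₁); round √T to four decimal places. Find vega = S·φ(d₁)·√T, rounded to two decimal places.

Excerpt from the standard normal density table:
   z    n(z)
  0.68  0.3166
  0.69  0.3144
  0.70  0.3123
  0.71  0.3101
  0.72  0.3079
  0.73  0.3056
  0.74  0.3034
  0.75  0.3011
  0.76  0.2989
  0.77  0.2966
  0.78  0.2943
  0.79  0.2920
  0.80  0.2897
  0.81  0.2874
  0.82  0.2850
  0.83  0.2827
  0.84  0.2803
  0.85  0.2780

112.84

σ√T = 0.14·√2 = 0.1980
d₁ = [ln(265/250) + (0.035 + 0.14²/2)·2] / 0.1980 = [0.0583 + 0.0896] / 0.1980 = 0.7469 ≈ 0.75
√T = √2 = 1.4142
φ(d₁) = φ(0.75) = 0.3011
vega = S·φ(d₁)·√T = 265·0.3011·1.4142 = 112.8411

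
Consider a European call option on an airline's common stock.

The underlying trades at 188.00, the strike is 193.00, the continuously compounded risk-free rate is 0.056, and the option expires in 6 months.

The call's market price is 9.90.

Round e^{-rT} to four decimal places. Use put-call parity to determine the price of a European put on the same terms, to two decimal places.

9.57

e^(−rT) = e^(−0.056·0.5) = 0.9724
Put-call parity: C − P = S − K·e^(−rT) = 188 − 193·0.9724 = 188 − 187.6732 = 0.3268
P = C − (C − P) = 9.90 − (0.3268) = 9.5732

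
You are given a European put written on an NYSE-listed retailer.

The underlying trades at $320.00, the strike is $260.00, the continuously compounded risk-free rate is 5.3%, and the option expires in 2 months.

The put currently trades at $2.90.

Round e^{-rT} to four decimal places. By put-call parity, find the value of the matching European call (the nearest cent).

$65.19

e^(−rT) = e^(−0.053·0.1667) = 0.9912
Put-call parity: C − P = S − K·e^(−rT) = 320 − 260·0.9912 = 320 − 257.7120 = 62.2880
C = P + (C − P) = 2.90 + (62.2880) = 65.1880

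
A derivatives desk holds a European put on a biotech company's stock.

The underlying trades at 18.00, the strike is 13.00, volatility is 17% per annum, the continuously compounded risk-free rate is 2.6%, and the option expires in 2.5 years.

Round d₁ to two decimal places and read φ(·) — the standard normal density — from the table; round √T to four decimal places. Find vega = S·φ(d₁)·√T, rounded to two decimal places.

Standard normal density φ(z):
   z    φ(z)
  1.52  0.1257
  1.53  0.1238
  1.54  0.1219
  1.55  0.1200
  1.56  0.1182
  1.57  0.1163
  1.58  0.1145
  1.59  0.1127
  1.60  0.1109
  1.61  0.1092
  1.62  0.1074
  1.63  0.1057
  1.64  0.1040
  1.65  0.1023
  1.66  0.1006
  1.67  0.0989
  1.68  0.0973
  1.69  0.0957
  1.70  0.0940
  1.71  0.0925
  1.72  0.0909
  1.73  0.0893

T = 2.5;  σ√T = 0.2688
ln(S/K) + (r + σ²/2)T = ln(18/13) + (0.026 + 0.17²/2)·2.5 = 0.3254 + 0.1011 = 0.4265
d₁ = 0.4265 / 0.2688 = 1.5869 ⇒ 1.59
√T = √2.5 = 1.5811
φ(d₁) = φ(1.59) = 0.1127
vega = S·φ(d₁)·√T = 18·0.1127·1.5811 = 3.2074
(Call and put vega coincide under Black-Scholes.)

3.21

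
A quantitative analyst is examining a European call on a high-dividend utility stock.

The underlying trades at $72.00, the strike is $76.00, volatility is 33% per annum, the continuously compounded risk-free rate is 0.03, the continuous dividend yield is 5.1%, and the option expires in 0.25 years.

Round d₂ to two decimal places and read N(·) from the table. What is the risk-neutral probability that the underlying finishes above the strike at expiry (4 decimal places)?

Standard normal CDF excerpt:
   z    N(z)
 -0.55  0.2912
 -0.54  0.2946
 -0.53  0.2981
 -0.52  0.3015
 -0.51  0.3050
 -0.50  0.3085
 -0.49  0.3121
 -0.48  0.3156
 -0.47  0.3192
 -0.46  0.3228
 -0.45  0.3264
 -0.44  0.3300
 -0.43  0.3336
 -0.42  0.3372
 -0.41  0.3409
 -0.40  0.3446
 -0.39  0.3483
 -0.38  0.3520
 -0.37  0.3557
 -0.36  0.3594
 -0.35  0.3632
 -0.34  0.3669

σ√T = 0.33 × 0.5000 = 0.1650
d₁ = [ln(72/76) + (0.03 − 0.051 + 0.33²/2)·0.25] / 0.1650 = [-0.0541 + 0.0084] / 0.1650 = -0.2770 → -0.28
d₂ = d₁ − σ√T = -0.2770 − 0.1650 = -0.4420 → -0.44
Risk-neutral Pr[S_T > K] = N(d₂) = N(-0.44) = 0.3300

0.3300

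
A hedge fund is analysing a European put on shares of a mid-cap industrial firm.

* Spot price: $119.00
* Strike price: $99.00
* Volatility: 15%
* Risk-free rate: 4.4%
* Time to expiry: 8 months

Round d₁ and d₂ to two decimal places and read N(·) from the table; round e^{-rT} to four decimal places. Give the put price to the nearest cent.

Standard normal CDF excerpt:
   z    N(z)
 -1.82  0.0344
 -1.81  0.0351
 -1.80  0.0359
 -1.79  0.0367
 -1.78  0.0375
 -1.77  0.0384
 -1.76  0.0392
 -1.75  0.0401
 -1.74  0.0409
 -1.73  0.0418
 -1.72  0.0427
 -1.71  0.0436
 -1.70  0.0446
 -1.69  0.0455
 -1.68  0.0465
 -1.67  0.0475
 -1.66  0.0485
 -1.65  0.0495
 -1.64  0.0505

$0.20

T = 0.6667;  σ√T = 0.1225
d₁ = [ln(119/99) + (0.044 + ½·0.15²)·0.6667] / (σ√T) = (0.1840 + 0.0368) / 0.1225 = 1.8031 ⇒ 1.80
d₂ = 1.8031 − 0.1225 = 1.6807 ⇒ 1.68
e^(−rT) = e^(−0.044·0.6667) = 0.9711
N(−d₂) = N(-1.68) = 0.0465;  N(−d₁) = N(-1.80) = 0.0359
P = 99·0.9711·0.0465 − 119·0.0359 = 4.4705 − 4.2721 = 0.1984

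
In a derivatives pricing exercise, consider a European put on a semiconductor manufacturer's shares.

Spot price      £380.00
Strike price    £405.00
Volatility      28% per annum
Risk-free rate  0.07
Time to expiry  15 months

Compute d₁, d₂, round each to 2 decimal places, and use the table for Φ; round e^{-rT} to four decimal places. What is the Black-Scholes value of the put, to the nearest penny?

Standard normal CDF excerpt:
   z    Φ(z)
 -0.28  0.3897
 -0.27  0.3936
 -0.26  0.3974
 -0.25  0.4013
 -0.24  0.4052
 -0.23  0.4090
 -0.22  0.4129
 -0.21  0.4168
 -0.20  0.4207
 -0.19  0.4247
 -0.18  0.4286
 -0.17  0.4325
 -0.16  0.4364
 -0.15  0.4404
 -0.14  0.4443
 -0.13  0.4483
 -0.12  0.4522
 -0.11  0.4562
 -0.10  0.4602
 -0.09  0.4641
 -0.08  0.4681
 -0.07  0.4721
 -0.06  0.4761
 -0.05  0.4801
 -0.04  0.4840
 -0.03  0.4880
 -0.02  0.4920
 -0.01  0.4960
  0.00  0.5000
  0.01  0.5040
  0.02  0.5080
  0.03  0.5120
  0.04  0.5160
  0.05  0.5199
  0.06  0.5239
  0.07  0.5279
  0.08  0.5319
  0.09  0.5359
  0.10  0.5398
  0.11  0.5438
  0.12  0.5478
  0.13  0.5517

T = 1.25;  σ√T = 0.3130
d₁ = [ln(380/405) + (0.07 + 0.28²/2)·1.25] / 0.3130 = [-0.0637 + 0.1365] / 0.3130 = 0.2325 → 0.23
d₂ = d₁ − σ√T = 0.2325 − 0.3130 = -0.0805 → -0.08
exp(−rT) = exp(−0.07·1.25) = 0.9162
N(−d₂) = N(0.08) = 0.5319;  N(−d₁) = N(-0.23) = 0.4090
P = 405·0.9162·0.5319 − 380·0.4090 = 197.3673 − 155.4200 = 41.9473

£41.95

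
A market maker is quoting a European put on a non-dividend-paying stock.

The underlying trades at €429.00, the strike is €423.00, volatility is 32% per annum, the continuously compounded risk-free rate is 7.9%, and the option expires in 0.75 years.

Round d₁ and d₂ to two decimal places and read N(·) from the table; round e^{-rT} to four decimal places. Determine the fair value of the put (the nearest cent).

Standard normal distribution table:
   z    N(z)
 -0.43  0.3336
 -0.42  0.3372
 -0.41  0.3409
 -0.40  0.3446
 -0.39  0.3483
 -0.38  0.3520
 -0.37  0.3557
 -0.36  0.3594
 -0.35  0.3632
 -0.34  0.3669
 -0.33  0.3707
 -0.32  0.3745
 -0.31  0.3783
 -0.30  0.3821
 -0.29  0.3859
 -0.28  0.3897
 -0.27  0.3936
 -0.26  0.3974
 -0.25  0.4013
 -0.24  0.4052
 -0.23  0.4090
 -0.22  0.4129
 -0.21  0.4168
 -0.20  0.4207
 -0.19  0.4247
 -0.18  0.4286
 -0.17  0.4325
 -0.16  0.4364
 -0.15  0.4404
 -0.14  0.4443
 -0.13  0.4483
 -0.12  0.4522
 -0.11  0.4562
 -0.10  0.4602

σ√T = 0.32 × 0.8660 = 0.2771
d₁ = [ln(429/423) + (0.079 + 0.32²/2)·0.75] / 0.2771 = [0.0141 + 0.0977] / 0.2771 = 0.4032 ≈ 0.40
d₂ = d₁ − σ√T = 0.4032 − 0.2771 = 0.1261 ≈ 0.13
exp(−rT) = exp(−0.079·0.75) = 0.9425
N(−d₂) = N(-0.13) = 0.4483;  N(−d₁) = N(-0.40) = 0.3446
P = 423·0.9425·0.4483 − 429·0.3446 = 178.7271 − 147.8334 = 30.8937

€30.89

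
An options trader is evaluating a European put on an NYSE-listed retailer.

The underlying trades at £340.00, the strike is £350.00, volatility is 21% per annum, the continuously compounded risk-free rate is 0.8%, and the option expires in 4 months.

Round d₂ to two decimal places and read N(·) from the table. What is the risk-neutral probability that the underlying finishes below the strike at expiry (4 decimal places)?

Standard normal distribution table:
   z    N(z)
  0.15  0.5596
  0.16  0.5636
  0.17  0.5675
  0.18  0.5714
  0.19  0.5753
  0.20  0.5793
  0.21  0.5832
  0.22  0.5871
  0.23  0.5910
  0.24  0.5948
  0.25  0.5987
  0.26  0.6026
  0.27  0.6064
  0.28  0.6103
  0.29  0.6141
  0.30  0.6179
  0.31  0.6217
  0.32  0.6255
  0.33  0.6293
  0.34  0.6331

σ√T = 0.21·√0.3333 = 0.1212
d₁ = [ln(340/350) + (0.008 + 0.21²/2)·0.3333] / 0.1212 = [-0.0290 + 0.0100] / 0.1212 = -0.1565 ⇒ -0.16
d₂ = d₁ − σ√T = -0.1565 − 0.1212 = -0.2777 ⇒ -0.28
Pr(exercise) under Q = N(−d₂) = N(0.28) = 0.6103

0.6103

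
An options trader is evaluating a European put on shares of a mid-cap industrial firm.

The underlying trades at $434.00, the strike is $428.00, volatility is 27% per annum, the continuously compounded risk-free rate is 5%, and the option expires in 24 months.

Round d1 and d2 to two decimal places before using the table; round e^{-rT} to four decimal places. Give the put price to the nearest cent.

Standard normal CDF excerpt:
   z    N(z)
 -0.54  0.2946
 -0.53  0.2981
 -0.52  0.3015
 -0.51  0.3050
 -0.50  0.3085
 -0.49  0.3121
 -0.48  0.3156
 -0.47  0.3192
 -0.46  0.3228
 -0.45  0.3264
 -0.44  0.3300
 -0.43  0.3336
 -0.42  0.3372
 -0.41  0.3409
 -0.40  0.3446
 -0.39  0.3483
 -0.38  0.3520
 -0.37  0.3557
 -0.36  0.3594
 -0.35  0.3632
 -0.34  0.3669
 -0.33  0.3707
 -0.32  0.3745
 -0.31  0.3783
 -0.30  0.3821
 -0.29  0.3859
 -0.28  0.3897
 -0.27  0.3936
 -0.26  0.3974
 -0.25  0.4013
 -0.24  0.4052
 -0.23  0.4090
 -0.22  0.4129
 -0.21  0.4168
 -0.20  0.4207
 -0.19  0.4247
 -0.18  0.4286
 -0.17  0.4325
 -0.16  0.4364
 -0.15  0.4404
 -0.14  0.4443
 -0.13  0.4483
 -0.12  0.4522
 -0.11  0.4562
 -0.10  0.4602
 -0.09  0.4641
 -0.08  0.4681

$41.21

σ√T = 0.27·√2 = 0.3818
d₁ = [ln(434/428) + (0.05 + ½·0.27²)·2] / (σ√T) = (0.0139 + 0.1729) / 0.3818 = 0.4893 ⇒ 0.49
d₂ = 0.4893 − 0.3818 = 0.1074 ⇒ 0.11
exp(−rT) = exp(−0.05·2) = 0.9048
N(−d₂) = N(-0.11) = 0.4562;  N(−d₁) = N(-0.49) = 0.3121
P = 428·0.9048·0.4562 − 434·0.3121 = 176.6655 − 135.4514 = 41.2141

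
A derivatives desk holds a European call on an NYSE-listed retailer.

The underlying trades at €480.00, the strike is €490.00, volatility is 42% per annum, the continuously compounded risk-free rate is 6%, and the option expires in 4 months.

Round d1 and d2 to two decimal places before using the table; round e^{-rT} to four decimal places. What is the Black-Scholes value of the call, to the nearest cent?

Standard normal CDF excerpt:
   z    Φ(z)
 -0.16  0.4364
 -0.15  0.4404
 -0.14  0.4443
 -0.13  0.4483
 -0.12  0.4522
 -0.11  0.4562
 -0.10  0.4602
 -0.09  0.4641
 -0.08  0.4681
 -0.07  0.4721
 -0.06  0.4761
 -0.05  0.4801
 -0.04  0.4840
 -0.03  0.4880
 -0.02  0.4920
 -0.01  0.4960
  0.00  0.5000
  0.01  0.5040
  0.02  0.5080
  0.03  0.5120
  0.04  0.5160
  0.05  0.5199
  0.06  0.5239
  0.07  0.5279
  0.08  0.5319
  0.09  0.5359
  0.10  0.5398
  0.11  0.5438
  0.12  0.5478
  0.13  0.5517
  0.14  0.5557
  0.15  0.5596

T = 0.3333;  σ√T = 0.2425
d₁ = [ln(480/490) + (0.06 + 0.42²/2)·0.3333] / 0.2425 = [-0.0206 + 0.0494] / 0.2425 = 0.1187 which rounds to 0.12
d₂ = d₁ − σ√T = 0.1187 − 0.2425 = -0.1238 which rounds to -0.12
exp(−rT) = exp(−0.06·0.3333) = 0.9802
N(d₁) = N(0.12) = 0.5478;  N(d₂) = N(-0.12) = 0.4522
C = 480·0.5478 − 490·0.9802·0.4522 = 262.9440 − 217.1908 = 45.7532

€45.75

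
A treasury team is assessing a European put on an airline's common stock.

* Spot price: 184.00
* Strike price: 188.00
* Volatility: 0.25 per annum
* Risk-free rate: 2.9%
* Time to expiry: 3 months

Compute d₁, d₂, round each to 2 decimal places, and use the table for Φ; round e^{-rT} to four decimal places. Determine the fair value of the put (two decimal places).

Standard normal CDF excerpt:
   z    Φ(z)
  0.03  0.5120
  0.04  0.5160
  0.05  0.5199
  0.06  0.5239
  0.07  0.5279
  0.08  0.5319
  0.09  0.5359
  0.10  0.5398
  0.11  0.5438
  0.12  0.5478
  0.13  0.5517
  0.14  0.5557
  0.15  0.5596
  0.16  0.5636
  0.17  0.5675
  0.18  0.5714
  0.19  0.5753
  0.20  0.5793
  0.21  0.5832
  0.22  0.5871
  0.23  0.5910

10.99

σ√T = 0.25 × 0.5000 = 0.1250
d₁ = [ln(184/188) + (0.029 + 0.25²/2)·0.25] / 0.1250 = [-0.0215 + 0.0151] / 0.1250 = -0.0515 which rounds to -0.05
d₂ = d₁ − σ√T = -0.0515 − 0.1250 = -0.1765 which rounds to -0.18
e^(−rT) = e^(−0.029·0.25) = 0.9928
P = 188·0.9928·N(0.18) − 184·N(0.05) = 188·0.9928·0.5714 − 184·0.5199 = 106.6498 − 95.6616 = 10.9882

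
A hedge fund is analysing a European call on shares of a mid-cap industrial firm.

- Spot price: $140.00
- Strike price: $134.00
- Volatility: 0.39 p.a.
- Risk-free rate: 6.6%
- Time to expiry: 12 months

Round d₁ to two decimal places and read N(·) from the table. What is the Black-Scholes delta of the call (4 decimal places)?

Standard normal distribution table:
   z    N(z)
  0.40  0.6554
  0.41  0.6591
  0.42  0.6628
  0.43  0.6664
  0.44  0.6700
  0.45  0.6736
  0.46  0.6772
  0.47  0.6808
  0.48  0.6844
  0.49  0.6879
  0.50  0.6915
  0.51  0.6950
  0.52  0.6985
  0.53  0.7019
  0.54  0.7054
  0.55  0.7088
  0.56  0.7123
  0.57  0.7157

T = 1;  σ√T = 0.3900
d₁ = [ln(140/134) + (0.066 + ½·0.39²)·1] / (σ√T) = (0.0438 + 0.1421) / 0.3900 = 0.4765 which rounds to 0.48
N(d₁) = N(0.48) = 0.6844
Δ_call = N(d₁) = 0.6844

0.6844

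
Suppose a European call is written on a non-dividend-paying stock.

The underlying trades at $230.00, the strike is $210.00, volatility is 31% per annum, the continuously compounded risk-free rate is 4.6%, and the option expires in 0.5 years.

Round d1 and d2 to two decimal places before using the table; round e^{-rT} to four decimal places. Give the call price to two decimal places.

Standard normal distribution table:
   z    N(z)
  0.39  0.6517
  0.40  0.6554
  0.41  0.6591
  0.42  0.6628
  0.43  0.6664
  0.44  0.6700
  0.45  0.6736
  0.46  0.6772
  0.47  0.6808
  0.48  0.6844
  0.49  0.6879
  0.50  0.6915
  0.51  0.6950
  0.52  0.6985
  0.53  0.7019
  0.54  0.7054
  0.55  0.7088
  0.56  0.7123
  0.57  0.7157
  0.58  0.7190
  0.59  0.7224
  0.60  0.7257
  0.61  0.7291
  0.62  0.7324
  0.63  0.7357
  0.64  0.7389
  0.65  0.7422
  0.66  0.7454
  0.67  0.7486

$33.94

T = 0.5;  σ√T = 0.2192
d₁ = [ln(230/210) + (0.046 + 0.31²/2)·0.5] / 0.2192 = [0.0910 + 0.0470] / 0.2192 = 0.6295 ⇒ 0.63
d₂ = d₁ − σ√T = 0.6295 − 0.2192 = 0.4103 ⇒ 0.41
e^(−rT) = e^(−0.046·0.5) = 0.9773
C = 230·N(0.63) − 210·0.9773·N(0.41) = 230·0.7357 − 210·0.9773·0.6591 = 169.2110 − 135.2691 = 33.9419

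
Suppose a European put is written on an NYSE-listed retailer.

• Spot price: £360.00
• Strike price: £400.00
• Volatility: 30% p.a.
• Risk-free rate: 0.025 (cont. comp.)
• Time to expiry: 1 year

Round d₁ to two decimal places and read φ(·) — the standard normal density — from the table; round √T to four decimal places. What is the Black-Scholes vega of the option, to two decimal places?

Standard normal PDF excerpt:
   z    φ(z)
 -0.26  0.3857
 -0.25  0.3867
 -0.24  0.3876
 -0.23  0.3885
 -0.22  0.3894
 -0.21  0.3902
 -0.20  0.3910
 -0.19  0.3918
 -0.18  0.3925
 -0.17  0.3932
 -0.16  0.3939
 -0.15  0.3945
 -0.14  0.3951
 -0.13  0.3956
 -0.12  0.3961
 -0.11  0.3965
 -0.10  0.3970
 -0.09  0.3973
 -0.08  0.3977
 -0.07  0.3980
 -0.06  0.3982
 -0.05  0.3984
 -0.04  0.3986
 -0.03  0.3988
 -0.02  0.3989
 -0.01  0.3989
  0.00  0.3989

T = 1;  σ√T = 0.3000
d₁ = [ln(360/400) + (0.025 + ½·0.3²)·1] / (σ√T) = (-0.1054 + 0.0700) / 0.3000 = -0.1179 ≈ -0.12
√T = √1 = 1.0000
φ(d₁) = φ(-0.12) = 0.3961
vega = S·φ(d₁)·√T = 360·0.3961·1.0000 = 142.5960

142.60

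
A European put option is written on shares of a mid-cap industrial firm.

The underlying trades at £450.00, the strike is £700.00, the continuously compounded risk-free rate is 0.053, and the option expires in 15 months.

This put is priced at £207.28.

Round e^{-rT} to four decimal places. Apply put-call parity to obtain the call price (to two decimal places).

exp(−rT) = exp(−0.053·1.25) = 0.9359
Put-call parity: C − P = S − K·e^(−rT) = 450 − 700·0.9359 = 450 − 655.1300 = -205.1300
C = P + (C − P) = 207.28 + (-205.1300) = 2.1500

£2.15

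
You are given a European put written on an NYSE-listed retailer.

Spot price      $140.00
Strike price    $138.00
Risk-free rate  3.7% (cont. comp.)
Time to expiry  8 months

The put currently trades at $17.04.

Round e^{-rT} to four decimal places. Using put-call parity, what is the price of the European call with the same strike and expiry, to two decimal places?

e^(−rT) = e^(−0.037·0.6667) = 0.9756
Put-call parity: C − P = S − K·e^(−rT) = 140 − 138·0.9756 = 140 − 134.6328 = 5.3672
C = P + (C − P) = 17.04 + (5.3672) = 22.4072

$22.41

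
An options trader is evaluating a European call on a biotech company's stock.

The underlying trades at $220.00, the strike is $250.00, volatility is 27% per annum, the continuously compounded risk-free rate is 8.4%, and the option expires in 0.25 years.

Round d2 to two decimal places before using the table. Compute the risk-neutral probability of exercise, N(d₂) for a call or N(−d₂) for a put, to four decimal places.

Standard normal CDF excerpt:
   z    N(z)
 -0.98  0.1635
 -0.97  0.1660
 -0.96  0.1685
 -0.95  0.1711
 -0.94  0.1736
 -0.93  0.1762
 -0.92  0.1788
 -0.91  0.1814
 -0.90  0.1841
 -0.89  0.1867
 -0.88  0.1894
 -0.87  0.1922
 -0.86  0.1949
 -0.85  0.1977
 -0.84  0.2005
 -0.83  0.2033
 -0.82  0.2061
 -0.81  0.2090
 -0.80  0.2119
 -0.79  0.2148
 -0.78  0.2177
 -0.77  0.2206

σ√T = 0.27 × 0.5000 = 0.1350
d₁ = [ln(220/250) + (0.084 + 0.27²/2)·0.25] / 0.1350 = [-0.1278 + 0.0301] / 0.1350 = -0.7239 → -0.72
d₂ = d₁ − σ√T = -0.7239 − 0.1350 = -0.8589 → -0.86
Risk-neutral Pr[S_T > K] = N(d₂) = N(-0.86) = 0.1949

0.1949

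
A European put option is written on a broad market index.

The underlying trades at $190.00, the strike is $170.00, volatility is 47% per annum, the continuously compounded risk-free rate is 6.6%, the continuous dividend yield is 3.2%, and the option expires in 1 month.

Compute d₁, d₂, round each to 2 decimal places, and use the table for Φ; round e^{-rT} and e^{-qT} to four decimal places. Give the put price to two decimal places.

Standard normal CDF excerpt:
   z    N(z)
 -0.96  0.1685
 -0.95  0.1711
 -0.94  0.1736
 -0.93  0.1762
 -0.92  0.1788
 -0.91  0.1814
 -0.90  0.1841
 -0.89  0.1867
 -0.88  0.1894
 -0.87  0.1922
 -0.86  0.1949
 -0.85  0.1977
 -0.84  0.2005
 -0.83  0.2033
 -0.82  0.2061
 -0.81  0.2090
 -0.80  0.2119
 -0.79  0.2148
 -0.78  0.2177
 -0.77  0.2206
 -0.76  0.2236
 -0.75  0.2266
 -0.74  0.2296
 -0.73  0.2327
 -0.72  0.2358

σ√T = 0.47 × 0.2887 = 0.1357
d₁ = [ln(190/170) + (0.066 − 0.032 + ½·0.47²)·0.08333] / (σ√T) = (0.1112 + 0.0120) / 0.1357 = 0.9085 which rounds to 0.91
d₂ = 0.9085 − 0.1357 = 0.7728 which rounds to 0.77
e^(−qT) = e^(−0.032·0.08333) = 0.9973;  e^(−rT) = e^(−0.066·0.08333) = 0.9945
P = 170·0.9945·N(-0.77) − 190·0.9973·N(-0.91) = 170·0.9945·0.2206 − 190·0.9973·0.1814 = 37.2957 − 34.3729 = 2.9228

$2.92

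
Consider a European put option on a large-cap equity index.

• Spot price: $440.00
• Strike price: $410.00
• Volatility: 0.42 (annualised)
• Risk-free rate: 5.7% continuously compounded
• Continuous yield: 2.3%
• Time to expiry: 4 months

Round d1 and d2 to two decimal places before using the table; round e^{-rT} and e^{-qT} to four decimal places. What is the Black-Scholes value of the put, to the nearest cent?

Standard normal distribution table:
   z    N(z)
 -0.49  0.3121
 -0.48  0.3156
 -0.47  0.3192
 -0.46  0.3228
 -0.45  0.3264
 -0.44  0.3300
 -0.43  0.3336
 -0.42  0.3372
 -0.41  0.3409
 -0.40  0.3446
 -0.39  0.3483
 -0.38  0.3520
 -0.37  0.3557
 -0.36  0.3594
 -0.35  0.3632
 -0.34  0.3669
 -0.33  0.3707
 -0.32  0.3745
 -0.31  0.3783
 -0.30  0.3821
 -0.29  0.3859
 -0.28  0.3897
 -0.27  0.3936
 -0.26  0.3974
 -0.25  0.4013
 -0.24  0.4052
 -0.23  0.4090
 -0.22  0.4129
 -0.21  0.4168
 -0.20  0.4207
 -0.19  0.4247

σ√T = 0.42·√0.3333 = 0.2425
ln(S/K) + (r − q + σ²/2)T = ln(440/410) + (0.057 − 0.023 + 0.42²/2)·0.3333 = 0.0706 + 0.0407 = 0.1114
d₁ = 0.1114 / 0.2425 = 0.4592 → 0.46
d₂ = d₁ − σ√T = 0.4592 − 0.2425 = 0.2167 → 0.22
e^(−qT) = e^(−0.023·0.3333) = 0.9924;  e^(−rT) = e^(−0.057·0.3333) = 0.9812
N(−d₂) = N(-0.22) = 0.4129;  N(−d₁) = N(-0.46) = 0.3228
P = 410·0.9812·0.4129 − 440·0.9924·0.3228 = 166.1064 − 140.9526 = 25.1538

$25.15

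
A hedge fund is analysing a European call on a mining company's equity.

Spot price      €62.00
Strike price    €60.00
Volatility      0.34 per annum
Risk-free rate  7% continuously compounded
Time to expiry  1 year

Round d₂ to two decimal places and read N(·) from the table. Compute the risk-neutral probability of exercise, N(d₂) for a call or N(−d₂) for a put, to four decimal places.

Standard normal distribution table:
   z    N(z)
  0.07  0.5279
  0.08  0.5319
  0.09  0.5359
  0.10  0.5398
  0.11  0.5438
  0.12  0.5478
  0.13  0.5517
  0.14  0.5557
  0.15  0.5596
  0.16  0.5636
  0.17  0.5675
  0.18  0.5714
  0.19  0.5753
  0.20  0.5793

T = 1;  σ√T = 0.3400
d₁ = [ln(62/60) + (0.07 + 0.34²/2)·1] / 0.3400 = [0.0328 + 0.1278] / 0.3400 = 0.4723 ⇒ 0.47
d₂ = d₁ − σ√T = 0.4723 − 0.3400 = 0.1323 ⇒ 0.13
Risk-neutral Pr[S_T > K] = N(d₂) = N(0.13) = 0.5517

0.5517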